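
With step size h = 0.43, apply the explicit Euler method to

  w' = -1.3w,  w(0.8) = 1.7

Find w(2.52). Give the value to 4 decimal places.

0.0643

Euler: w_{n+1} = w_n + h·f(t_n, w_n).
t=0.800000, w=1.700000: f=-2.210000 → w ← 1.700000 + 0.43·(-2.210000) = 0.749700
t=1.230000, w=0.749700: f=-0.974610 → w ← 0.749700 + 0.43·(-0.974610) = 0.330618
t=1.660000, w=0.330618: f=-0.429803 → w ← 0.330618 + 0.43·(-0.429803) = 0.145802
t=2.090000, w=0.145802: f=-0.189543 → w ← 0.145802 + 0.43·(-0.189543) = 0.064299
w(2.52) ≈ 0.0643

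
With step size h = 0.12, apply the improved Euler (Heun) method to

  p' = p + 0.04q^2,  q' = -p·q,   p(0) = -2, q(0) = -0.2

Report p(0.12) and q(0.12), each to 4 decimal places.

-2.2541, -0.2573

Heun on (p,q): k1 = f(s_n, state_n); k2 = f(s_n + h, state_n + h·k1); state_{n+1} = state_n + (h/2)·(k1 + k2).
0.000000: (-2.000000, -0.200000)
  k1 = (-1.998400, -0.400000)
  predictor → (-2.239808, -0.248000)
  k2 = (-2.237348, -0.555472)
  → (-2.254145, -0.257328)
(p(0.12), q(0.12)) ≈ (-2.2541, -0.2573)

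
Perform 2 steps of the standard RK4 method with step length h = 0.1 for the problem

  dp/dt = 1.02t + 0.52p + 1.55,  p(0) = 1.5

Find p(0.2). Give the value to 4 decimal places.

RK4: k1 = f(t_n, p_n); k2 = f(t_n + h/2, p_n + (h/2)·k1); k3 = f(t_n + h/2, p_n + (h/2)·k2); k4 = f(t_n + h, p_n + h·k3); p_{n+1} = p_n + (h/6)·(k1 + 2k2 + 2k3 + k4).
t=0.000000, p=1.500000:
  k1 = f(0.000000, 1.500000) = 2.330000
  k2 = f(0.050000, 1.616500) = 2.441580
  k3 = f(0.050000, 1.622079) = 2.444481
  k4 = f(0.100000, 1.744448) = 2.559113
  p ← 1.500000 + (0.1/6)·(k1 + 2k2 + 2k3 + k4) = 1.744354
t=0.100000, p=1.744354:
  k1 = f(0.100000, 1.744354) = 2.559064
  k2 = f(0.150000, 1.872307) = 2.676600
  k3 = f(0.150000, 1.878184) = 2.679656
  k4 = f(0.200000, 2.012319) = 2.800406
  p ← 1.744354 + (0.1/6)·(k1 + 2k2 + 2k3 + k4) = 2.012220
p(0.2) ≈ 2.0122

2.0122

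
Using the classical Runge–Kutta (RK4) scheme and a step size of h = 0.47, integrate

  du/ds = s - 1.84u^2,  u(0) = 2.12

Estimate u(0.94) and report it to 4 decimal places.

0.0657

RK4: k1 = f(s_n, u_n); k2 = f(s_n + h/2, u_n + (h/2)·k1); k3 = f(s_n + h/2, u_n + (h/2)·k2); k4 = f(s_n + h, u_n + h·k3); u_{n+1} = u_n + (h/6)·(k1 + 2k2 + 2k3 + k4).
s=0.000000, u=2.120000:
  k1 = f(0.000000, 2.120000) = -8.269696
  k2 = f(0.235000, 0.176621) = 0.177601
  k3 = f(0.235000, 2.161736) = -8.363510
  k4 = f(0.470000, -1.810850) = -5.563686
  u ← 2.120000 + (0.47/6)·(k1 + 2k2 + 2k3 + k4) = -0.246074
s=0.470000, u=-0.246074:
  k1 = f(0.470000, -0.246074) = 0.358583
  k2 = f(0.705000, -0.161807) = 0.656826
  k3 = f(0.705000, -0.091720) = 0.689521
  k4 = f(0.940000, 0.078001) = 0.928805
  u ← -0.246074 + (0.47/6)·(k1 + 2k2 + 2k3 + k4) = 0.065699
u(0.94) ≈ 0.0657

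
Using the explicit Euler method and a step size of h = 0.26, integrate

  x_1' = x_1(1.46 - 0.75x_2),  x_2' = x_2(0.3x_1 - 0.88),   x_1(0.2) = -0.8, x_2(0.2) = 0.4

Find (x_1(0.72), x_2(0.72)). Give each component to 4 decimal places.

Euler on (x_1,x_2): x_1_{n+1} = x_1_n + h·x_1', x_2_{n+1} = x_2_n + h·x_2'.
0.200000: (-0.800000, 0.400000); f=(-0.928000, -0.448000) → (-1.041280, 0.283520)
0.460000: (-1.041280, 0.283520); f=(-1.298851, -0.338065) → (-1.378981, 0.195623)
(x_1(0.72), x_2(0.72)) ≈ (-1.3790, 0.1956)

-1.3790, 0.1956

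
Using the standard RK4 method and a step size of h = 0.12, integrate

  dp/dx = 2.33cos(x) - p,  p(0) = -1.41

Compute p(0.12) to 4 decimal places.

RK4: k1 = f(x_n, p_n); k2 = f(x_n + h/2, p_n + (h/2)·k1); k3 = f(x_n + h/2, p_n + (h/2)·k2); k4 = f(x_n + h, p_n + h·k3); p_{n+1} = p_n + (h/6)·(k1 + 2k2 + 2k3 + k4).
x=0.000000, p=-1.410000:
  k1 = f(0.000000, -1.410000) = 3.740000
  k2 = f(0.060000, -1.185600) = 3.511407
  k3 = f(0.060000, -1.199316) = 3.525123
  k4 = f(0.120000, -0.986985) = 3.300229
  p ← -1.410000 + (0.12/6)·(k1 + 2k2 + 2k3 + k4) = -0.987734
p(0.12) ≈ -0.9877

-0.9877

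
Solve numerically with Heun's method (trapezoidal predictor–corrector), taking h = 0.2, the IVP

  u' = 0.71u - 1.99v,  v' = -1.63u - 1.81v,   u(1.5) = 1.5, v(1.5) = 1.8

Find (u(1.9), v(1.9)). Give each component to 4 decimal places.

Heun on (u,v): k1 = f(s_n, state_n); k2 = f(s_n + h, state_n + h·k1); state_{n+1} = state_n + (h/2)·(k1 + k2).
1.500000: (1.500000, 1.800000)
  k1 = (-2.517000, -5.703000)
  predictor → (0.996600, 0.659400)
  k2 = (-0.604620, -2.817972)
  → (1.187838, 0.947903)
1.700000: (1.187838, 0.947903)
  k1 = (-1.042962, -3.651880)
  predictor → (0.979246, 0.217527)
  k2 = (0.262386, -1.989894)
  → (1.109780, 0.383725)
(u(1.9), v(1.9)) ≈ (1.1098, 0.3837)

1.1098, 0.3837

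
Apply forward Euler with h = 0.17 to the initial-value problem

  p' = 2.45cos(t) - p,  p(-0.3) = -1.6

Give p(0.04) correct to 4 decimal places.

-0.3590

Euler: p_{n+1} = p_n + h·f(t_n, p_n).
t=-0.300000, p=-1.600000: f=3.940574 → p ← -1.600000 + 0.17·3.940574 = -0.930102
t=-0.130000, p=-0.930102: f=3.359429 → p ← -0.930102 + 0.17·3.359429 = -0.358999
p(0.04) ≈ -0.3590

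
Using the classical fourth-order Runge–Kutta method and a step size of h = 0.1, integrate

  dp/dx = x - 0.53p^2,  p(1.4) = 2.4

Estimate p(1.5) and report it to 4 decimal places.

RK4: k1 = f(x_n, p_n); k2 = f(x_n + h/2, p_n + (h/2)·k1); k3 = f(x_n + h/2, p_n + (h/2)·k2); k4 = f(x_n + h, p_n + h·k3); p_{n+1} = p_n + (h/6)·(k1 + 2k2 + 2k3 + k4).
x=1.400000, p=2.400000:
  k1 = f(1.400000, 2.400000) = -1.652800
  k2 = f(1.450000, 2.317360) = -1.396183
  k3 = f(1.450000, 2.330191) = -1.427788
  k4 = f(1.500000, 2.257221) = -1.200375
  p ← 2.400000 + (0.1/6)·(k1 + 2k2 + 2k3 + k4) = 2.258315
p(1.5) ≈ 2.2583

2.2583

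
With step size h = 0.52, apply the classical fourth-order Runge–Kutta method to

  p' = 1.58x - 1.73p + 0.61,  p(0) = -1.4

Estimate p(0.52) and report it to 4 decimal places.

-0.2037

RK4: k1 = f(x_n, p_n); k2 = f(x_n + h/2, p_n + (h/2)·k1); k3 = f(x_n + h/2, p_n + (h/2)·k2); k4 = f(x_n + h, p_n + h·k3); p_{n+1} = p_n + (h/6)·(k1 + 2k2 + 2k3 + k4).
x=0.000000, p=-1.400000:
  k1 = f(0.000000, -1.400000) = 3.032000
  k2 = f(0.260000, -0.611680) = 2.079006
  k3 = f(0.260000, -0.859458) = 2.507663
  k4 = f(0.520000, -0.096015) = 1.597706
  p ← -1.400000 + (0.52/6)·(k1 + 2k2 + 2k3 + k4) = -0.203736
p(0.52) ≈ -0.2037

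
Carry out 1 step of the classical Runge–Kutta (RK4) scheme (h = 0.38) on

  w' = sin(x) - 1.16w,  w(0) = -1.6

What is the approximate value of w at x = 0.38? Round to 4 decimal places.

RK4: k1 = f(x_n, w_n); k2 = f(x_n + h/2, w_n + (h/2)·k1); k3 = f(x_n + h/2, w_n + (h/2)·k2); k4 = f(x_n + h, w_n + h·k3); w_{n+1} = w_n + (h/6)·(k1 + 2k2 + 2k3 + k4).
x=0.000000, w=-1.600000:
  k1 = f(0.000000, -1.600000) = 1.856000
  k2 = f(0.190000, -1.247360) = 1.635796
  k3 = f(0.190000, -1.289199) = 1.684329
  k4 = f(0.380000, -0.959955) = 1.484468
  w ← -1.600000 + (0.38/6)·(k1 + 2k2 + 2k3 + k4) = -0.967888
w(0.38) ≈ -0.9679

-0.9679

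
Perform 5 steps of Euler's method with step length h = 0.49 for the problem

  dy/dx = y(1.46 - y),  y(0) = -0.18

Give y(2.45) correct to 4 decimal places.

Euler: y_{n+1} = y_n + h·f(x_n, y_n).
x=0.000000, y=-0.180000: f=-0.295200 → y ← -0.180000 + 0.49·(-0.295200) = -0.324648
x=0.490000, y=-0.324648: f=-0.579382 → y ← -0.324648 + 0.49·(-0.579382) = -0.608545
x=0.980000, y=-0.608545: f=-1.258804 → y ← -0.608545 + 0.49·(-1.258804) = -1.225359
x=1.470000, y=-1.225359: f=-3.290530 → y ← -1.225359 + 0.49·(-3.290530) = -2.837719
x=1.960000, y=-2.837719: f=-12.195717 → y ← -2.837719 + 0.49·(-12.195717) = -8.813620
y(2.45) ≈ -8.8136

-8.8136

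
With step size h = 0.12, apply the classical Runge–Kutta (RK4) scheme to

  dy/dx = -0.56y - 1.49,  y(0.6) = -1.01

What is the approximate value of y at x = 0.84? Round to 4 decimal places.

RK4: k1 = f(x_n, y_n); k2 = f(x_n + h/2, y_n + (h/2)·k1); k3 = f(x_n + h/2, y_n + (h/2)·k2); k4 = f(x_n + h, y_n + h·k3); y_{n+1} = y_n + (h/6)·(k1 + 2k2 + 2k3 + k4).
x=0.600000, y=-1.010000:
  k1 = f(0.600000, -1.010000) = -0.924400
  k2 = f(0.660000, -1.065464) = -0.893340
  k3 = f(0.660000, -1.063600) = -0.894384
  k4 = f(0.720000, -1.117326) = -0.864297
  y ← -1.010000 + (0.12/6)·(k1 + 2k2 + 2k3 + k4) = -1.117283
x=0.720000, y=-1.117283:
  k1 = f(0.720000, -1.117283) = -0.864322
  k2 = f(0.780000, -1.169142) = -0.835280
  k3 = f(0.780000, -1.167400) = -0.836256
  k4 = f(0.840000, -1.217634) = -0.808125
  y ← -1.117283 + (0.12/6)·(k1 + 2k2 + 2k3 + k4) = -1.217593
y(0.84) ≈ -1.2176

-1.2176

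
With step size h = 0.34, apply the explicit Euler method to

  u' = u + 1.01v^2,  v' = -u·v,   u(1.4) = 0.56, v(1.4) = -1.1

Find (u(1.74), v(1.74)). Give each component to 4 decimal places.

1.1659, -0.8906

Euler on (u,v): u_{n+1} = u_n + h·u', v_{n+1} = v_n + h·v'.
1.400000: (0.560000, -1.100000); f=(1.782100, 0.616000) → (1.165914, -0.890560)
(u(1.74), v(1.74)) ≈ (1.1659, -0.8906)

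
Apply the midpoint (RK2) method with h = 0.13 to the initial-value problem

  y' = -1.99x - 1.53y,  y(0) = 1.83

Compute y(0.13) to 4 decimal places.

1.4854

Midpoint: k1 = f(x_n, y_n); k2 = f(x_n + h/2, y_n + (h/2)·k1); y_{n+1} = y_n + h·k2.
x=0.000000, y=1.830000:
  k1 = f(0.000000, 1.830000) = -2.799900
  k2 = f(0.065000, 1.648007) = -2.650800
  y ← 1.830000 + 0.13·(-2.650800) = 1.485396
y(0.13) ≈ 1.4854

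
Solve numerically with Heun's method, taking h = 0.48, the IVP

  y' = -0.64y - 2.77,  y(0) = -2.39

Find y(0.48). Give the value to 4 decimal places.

-2.8939

Heun: k1 = f(s_n, y_n); k2 = f(s_n + h, y_n + h·k1); y_{n+1} = y_n + (h/2)·(k1 + k2).
s=0.000000, y=-2.390000:
  k1 = f(0.000000, -2.390000) = -1.240400
  k2 = f(0.480000, -2.985392) = -0.859349
  y ← -2.390000 + (0.48/2)·(-1.240400 + (-0.859349)) = -2.893940
y(0.48) ≈ -2.8939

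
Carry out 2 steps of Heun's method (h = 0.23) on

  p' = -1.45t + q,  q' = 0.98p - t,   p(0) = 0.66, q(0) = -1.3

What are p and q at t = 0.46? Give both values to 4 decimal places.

-0.0512, -1.2542

Heun on (p,q): k1 = f(t_n, state_n); k2 = f(t_n + h, state_n + h·k1); state_{n+1} = state_n + (h/2)·(k1 + k2).
0.000000: (0.660000, -1.300000)
  k1 = (-1.300000, 0.646800)
  predictor → (0.361000, -1.151236)
  k2 = (-1.484736, 0.123780)
  → (0.339755, -1.211383)
0.230000: (0.339755, -1.211383)
  k1 = (-1.544883, 0.102960)
  predictor → (-0.015568, -1.187702)
  k2 = (-1.854702, -0.475256)
  → (-0.051197, -1.254197)
(p(0.46), q(0.46)) ≈ (-0.0512, -1.2542)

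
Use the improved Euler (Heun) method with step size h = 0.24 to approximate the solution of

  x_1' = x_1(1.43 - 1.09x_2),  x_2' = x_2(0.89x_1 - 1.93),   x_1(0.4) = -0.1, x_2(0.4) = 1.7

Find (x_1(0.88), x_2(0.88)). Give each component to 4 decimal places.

Heun on (x_1,x_2): k1 = f(t_n, state_n); k2 = f(t_n + h, state_n + h·k1); state_{n+1} = state_n + (h/2)·(k1 + k2).
0.400000: (-0.100000, 1.700000)
  k1 = (0.042300, -3.432300)
  predictor → (-0.089848, 0.876248)
  k2 = (-0.042668, -1.761228)
  → (-0.100044, 1.076777)
0.640000: (-0.100044, 1.076777)
  k1 = (-0.025643, -2.174054)
  predictor → (-0.106198, 0.555004)
  k2 = (-0.087619, -1.123614)
  → (-0.113635, 0.681056)
(x_1(0.88), x_2(0.88)) ≈ (-0.1136, 0.6811)

-0.1136, 0.6811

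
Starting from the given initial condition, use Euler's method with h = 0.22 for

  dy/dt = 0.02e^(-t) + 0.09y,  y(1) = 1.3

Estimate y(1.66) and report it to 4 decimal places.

1.3828

Euler: y_{n+1} = y_n + h·f(t_n, y_n).
t=1.000000, y=1.300000: f=0.124358 → y ← 1.300000 + 0.22·0.124358 = 1.327359
t=1.220000, y=1.327359: f=0.125367 → y ← 1.327359 + 0.22·0.125367 = 1.354939
t=1.440000, y=1.354939: f=0.126683 → y ← 1.354939 + 0.22·0.126683 = 1.382810
y(1.66) ≈ 1.3828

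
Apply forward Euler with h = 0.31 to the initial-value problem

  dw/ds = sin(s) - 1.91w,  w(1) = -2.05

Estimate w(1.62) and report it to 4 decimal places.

Euler: w_{n+1} = w_n + h·f(s_n, w_n).
s=1.000000, w=-2.050000: f=4.756971 → w ← -2.050000 + 0.31·4.756971 = -0.575339
s=1.310000, w=-0.575339: f=2.065082 → w ← -0.575339 + 0.31·2.065082 = 0.064837
w(1.62) ≈ 0.0648

0.0648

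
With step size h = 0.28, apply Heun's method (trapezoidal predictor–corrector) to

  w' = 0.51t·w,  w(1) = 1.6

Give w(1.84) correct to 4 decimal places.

Heun: k1 = f(t_n, w_n); k2 = f(t_n + h, w_n + h·k1); w_{n+1} = w_n + (h/2)·(k1 + k2).
t=1.000000, w=1.600000:
  k1 = f(1.000000, 1.600000) = 0.816000
  k2 = f(1.280000, 1.828480) = 1.193632
  w ← 1.600000 + (0.28/2)·(0.816000 + 1.193632) = 1.881348
t=1.280000, w=1.881348:
  k1 = f(1.280000, 1.881348) = 1.228144
  k2 = f(1.560000, 2.225229) = 1.770392
  w ← 1.881348 + (0.28/2)·(1.228144 + 1.770392) = 2.301144
t=1.560000, w=2.301144:
  k1 = f(1.560000, 2.301144) = 1.830790
  k2 = f(1.840000, 2.813765) = 2.640437
  w ← 2.301144 + (0.28/2)·(1.830790 + 2.640437) = 2.927115
w(1.84) ≈ 2.9271

2.9271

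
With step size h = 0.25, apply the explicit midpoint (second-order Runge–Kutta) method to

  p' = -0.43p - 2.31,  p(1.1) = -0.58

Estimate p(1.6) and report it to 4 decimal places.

Midpoint: k1 = f(x_n, p_n); k2 = f(x_n + h/2, p_n + (h/2)·k1); p_{n+1} = p_n + h·k2.
x=1.100000, p=-0.580000:
  k1 = f(1.100000, -0.580000) = -2.060600
  k2 = f(1.225000, -0.837575) = -1.949843
  p ← -0.580000 + 0.25·(-1.949843) = -1.067461
x=1.350000, p=-1.067461:
  k1 = f(1.350000, -1.067461) = -1.850992
  k2 = f(1.475000, -1.298835) = -1.751501
  p ← -1.067461 + 0.25·(-1.751501) = -1.505336
p(1.6) ≈ -1.5053

-1.5053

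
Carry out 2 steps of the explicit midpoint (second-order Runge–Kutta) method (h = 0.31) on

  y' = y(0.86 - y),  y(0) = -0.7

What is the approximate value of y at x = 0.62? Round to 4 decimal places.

-2.3022

Midpoint: k1 = f(x_n, y_n); k2 = f(x_n + h/2, y_n + (h/2)·k1); y_{n+1} = y_n + h·k2.
x=0.000000, y=-0.700000:
  k1 = f(0.000000, -0.700000) = -1.092000
  k2 = f(0.155000, -0.869260) = -1.503177
  y ← -0.700000 + 0.31·(-1.503177) = -1.165985
x=0.310000, y=-1.165985:
  k1 = f(0.310000, -1.165985) = -2.362267
  k2 = f(0.465000, -1.532136) = -3.665078
  y ← -1.165985 + 0.31·(-3.665078) = -2.302159
y(0.62) ≈ -2.3022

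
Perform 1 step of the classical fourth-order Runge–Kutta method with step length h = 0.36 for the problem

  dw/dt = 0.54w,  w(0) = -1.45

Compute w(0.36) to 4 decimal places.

RK4: k1 = f(t_n, w_n); k2 = f(t_n + h/2, w_n + (h/2)·k1); k3 = f(t_n + h/2, w_n + (h/2)·k2); k4 = f(t_n + h, w_n + h·k3); w_{n+1} = w_n + (h/6)·(k1 + 2k2 + 2k3 + k4).
t=0.000000, w=-1.450000:
  k1 = f(0.000000, -1.450000) = -0.783000
  k2 = f(0.180000, -1.590940) = -0.859108
  k3 = f(0.180000, -1.604639) = -0.866505
  k4 = f(0.360000, -1.761942) = -0.951449
  w ← -1.450000 + (0.36/6)·(k1 + 2k2 + 2k3 + k4) = -1.761140
w(0.36) ≈ -1.7611

-1.7611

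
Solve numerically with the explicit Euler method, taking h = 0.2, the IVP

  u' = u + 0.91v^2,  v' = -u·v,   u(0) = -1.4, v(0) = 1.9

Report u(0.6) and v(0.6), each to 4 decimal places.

Euler on (u,v): u_{n+1} = u_n + h·u', v_{n+1} = v_n + h·v'.
0.000000: (-1.400000, 1.900000); f=(1.885100, 2.660000) → (-1.022980, 2.432000)
0.200000: (-1.022980, 2.432000); f=(4.359328, 2.487887) → (-0.151114, 2.929577)
0.400000: (-0.151114, 2.929577); f=(7.658892, 0.442701) → (1.380664, 3.018118)
(u(0.6), v(0.6)) ≈ (1.3807, 3.0181)

1.3807, 3.0181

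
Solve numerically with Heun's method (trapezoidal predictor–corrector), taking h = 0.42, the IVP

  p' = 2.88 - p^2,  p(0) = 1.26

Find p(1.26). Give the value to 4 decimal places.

Heun: k1 = f(x_n, p_n); k2 = f(x_n + h, p_n + h·k1); p_{n+1} = p_n + (h/2)·(k1 + k2).
x=0.000000, p=1.260000:
  k1 = f(0.000000, 1.260000) = 1.292400
  k2 = f(0.420000, 1.802808) = -0.370117
  p ← 1.260000 + (0.42/2)·(1.292400 + (-0.370117)) = 1.453679
x=0.420000, p=1.453679:
  k1 = f(0.420000, 1.453679) = 0.766816
  k2 = f(0.840000, 1.775742) = -0.273260
  p ← 1.453679 + (0.42/2)·(0.766816 + (-0.273260)) = 1.557326
x=0.840000, p=1.557326:
  k1 = f(0.840000, 1.557326) = 0.454735
  k2 = f(1.260000, 1.748315) = -0.176605
  p ← 1.557326 + (0.42/2)·(0.454735 + (-0.176605)) = 1.615733
p(1.26) ≈ 1.6157

1.6157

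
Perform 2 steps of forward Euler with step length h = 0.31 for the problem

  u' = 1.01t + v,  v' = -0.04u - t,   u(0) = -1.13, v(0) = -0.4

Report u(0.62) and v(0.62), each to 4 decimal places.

Euler on (u,v): u_{n+1} = u_n + h·u', v_{n+1} = v_n + h·v'.
0.000000: (-1.130000, -0.400000); f=(-0.400000, 0.045200) → (-1.254000, -0.385988)
0.310000: (-1.254000, -0.385988); f=(-0.072888, -0.259840) → (-1.276595, -0.466538)
(u(0.62), v(0.62)) ≈ (-1.2766, -0.4665)

-1.2766, -0.4665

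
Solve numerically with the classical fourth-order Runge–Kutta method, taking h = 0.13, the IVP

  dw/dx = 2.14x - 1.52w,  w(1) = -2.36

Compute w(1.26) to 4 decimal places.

-1.0663

RK4: k1 = f(x_n, w_n); k2 = f(x_n + h/2, w_n + (h/2)·k1); k3 = f(x_n + h/2, w_n + (h/2)·k2); k4 = f(x_n + h, w_n + h·k3); w_{n+1} = w_n + (h/6)·(k1 + 2k2 + 2k3 + k4).
x=1.000000, w=-2.360000:
  k1 = f(1.000000, -2.360000) = 5.727200
  k2 = f(1.065000, -1.987732) = 5.300453
  k3 = f(1.065000, -2.015471) = 5.342615
  k4 = f(1.130000, -1.665460) = 4.949699
  w ← -2.360000 + (0.13/6)·(k1 + 2k2 + 2k3 + k4) = -1.667468
x=1.130000, w=-1.667468:
  k1 = f(1.130000, -1.667468) = 4.952751
  k2 = f(1.195000, -1.345539) = 4.602519
  k3 = f(1.195000, -1.368304) = 4.637122
  k4 = f(1.260000, -1.064642) = 4.314655
  w ← -1.667468 + (0.13/6)·(k1 + 2k2 + 2k3 + k4) = -1.066289
w(1.26) ≈ -1.0663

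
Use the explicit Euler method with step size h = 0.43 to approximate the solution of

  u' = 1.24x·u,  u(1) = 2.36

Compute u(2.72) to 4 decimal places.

Euler: u_{n+1} = u_n + h·f(x_n, u_n).
x=1.000000, u=2.360000: f=2.926400 → u ← 2.360000 + 0.43·2.926400 = 3.618352
x=1.430000, u=3.618352: f=6.416062 → u ← 3.618352 + 0.43·6.416062 = 6.377259
x=1.860000, u=6.377259: f=14.708509 → u ← 6.377259 + 0.43·14.708509 = 12.701917
x=2.290000, u=12.701917: f=36.068365 → u ← 12.701917 + 0.43·36.068365 = 28.211314
u(2.72) ≈ 28.2113

28.2113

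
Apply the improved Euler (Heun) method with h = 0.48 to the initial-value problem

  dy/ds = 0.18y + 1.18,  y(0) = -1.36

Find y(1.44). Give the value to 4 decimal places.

Heun: k1 = f(s_n, y_n); k2 = f(s_n + h, y_n + h·k1); y_{n+1} = y_n + (h/2)·(k1 + k2).
s=0.000000, y=-1.360000:
  k1 = f(0.000000, -1.360000) = 0.935200
  k2 = f(0.480000, -0.911104) = 1.016001
  y ← -1.360000 + (0.48/2)·(0.935200 + 1.016001) = -0.891712
s=0.480000, y=-0.891712:
  k1 = f(0.480000, -0.891712) = 1.019492
  k2 = f(0.960000, -0.402356) = 1.107576
  y ← -0.891712 + (0.48/2)·(1.019492 + 1.107576) = -0.381215
s=0.960000, y=-0.381215:
  k1 = f(0.960000, -0.381215) = 1.111381
  k2 = f(1.440000, 0.152248) = 1.207405
  y ← -0.381215 + (0.48/2)·(1.111381 + 1.207405) = 0.175293
y(1.44) ≈ 0.1753

0.1753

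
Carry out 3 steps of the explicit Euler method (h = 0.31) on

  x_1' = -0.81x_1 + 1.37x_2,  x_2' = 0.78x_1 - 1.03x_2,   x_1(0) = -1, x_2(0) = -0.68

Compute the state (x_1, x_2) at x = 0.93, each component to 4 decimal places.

Euler on (x_1,x_2): x_1_{n+1} = x_1_n + h·x_1', x_2_{n+1} = x_2_n + h·x_2'.
0.000000: (-1.000000, -0.680000); f=(-0.121600, -0.079600) → (-1.037696, -0.704676)
0.310000: (-1.037696, -0.704676); f=(-0.124872, -0.083587) → (-1.076406, -0.730588)
0.620000: (-1.076406, -0.730588); f=(-0.129016, -0.087092) → (-1.116401, -0.757586)
(x_1(0.93), x_2(0.93)) ≈ (-1.1164, -0.7576)

-1.1164, -0.7576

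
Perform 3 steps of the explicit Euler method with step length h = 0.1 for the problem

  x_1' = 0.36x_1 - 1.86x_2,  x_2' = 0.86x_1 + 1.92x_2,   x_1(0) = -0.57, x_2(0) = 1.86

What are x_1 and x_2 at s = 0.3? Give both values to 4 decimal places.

Euler on (x_1,x_2): x_1_{n+1} = x_1_n + h·x_1', x_2_{n+1} = x_2_n + h·x_2'.
0.000000: (-0.570000, 1.860000); f=(-3.664800, 3.081000) → (-0.936480, 2.168100)
0.100000: (-0.936480, 2.168100); f=(-4.369799, 3.357379) → (-1.373460, 2.503838)
0.200000: (-1.373460, 2.503838); f=(-5.151584, 3.626193) → (-1.888618, 2.866457)
(x_1(0.3), x_2(0.3)) ≈ (-1.8886, 2.8665)

-1.8886, 2.8665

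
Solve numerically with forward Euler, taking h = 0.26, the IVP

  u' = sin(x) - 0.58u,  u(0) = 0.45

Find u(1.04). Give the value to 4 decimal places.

Euler: u_{n+1} = u_n + h·f(x_n, u_n).
x=0.000000, u=0.450000: f=-0.261000 → u ← 0.450000 + 0.26·(-0.261000) = 0.382140
x=0.260000, u=0.382140: f=0.035439 → u ← 0.382140 + 0.26·0.035439 = 0.391354
x=0.520000, u=0.391354: f=0.269895 → u ← 0.391354 + 0.26·0.269895 = 0.461527
x=0.780000, u=0.461527: f=0.435594 → u ← 0.461527 + 0.26·0.435594 = 0.574781
u(1.04) ≈ 0.5748

0.5748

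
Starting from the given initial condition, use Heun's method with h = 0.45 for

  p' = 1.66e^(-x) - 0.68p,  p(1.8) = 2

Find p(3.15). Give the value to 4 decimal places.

Heun: k1 = f(x_n, p_n); k2 = f(x_n + h, p_n + h·k1); p_{n+1} = p_n + (h/2)·(k1 + k2).
x=1.800000, p=2.000000:
  k1 = f(1.800000, 2.000000) = -1.085604
  k2 = f(2.250000, 1.511478) = -0.852843
  p ← 2.000000 + (0.45/2)·(-1.085604 + (-0.852843)) = 1.563850
x=2.250000, p=1.563850:
  k1 = f(2.250000, 1.563850) = -0.888455
  k2 = f(2.700000, 1.164045) = -0.679989
  p ← 1.563850 + (0.45/2)·(-0.888455 + (-0.679989)) = 1.210950
x=2.700000, p=1.210950:
  k1 = f(2.700000, 1.210950) = -0.711885
  k2 = f(3.150000, 0.890602) = -0.534475
  p ← 1.210950 + (0.45/2)·(-0.711885 + (-0.534475)) = 0.930519
p(3.15) ≈ 0.9305

0.9305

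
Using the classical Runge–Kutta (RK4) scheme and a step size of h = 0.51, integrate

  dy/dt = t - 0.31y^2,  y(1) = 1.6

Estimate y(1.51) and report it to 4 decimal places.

1.7920

RK4: k1 = f(t_n, y_n); k2 = f(t_n + h/2, y_n + (h/2)·k1); k3 = f(t_n + h/2, y_n + (h/2)·k2); k4 = f(t_n + h, y_n + h·k3); y_{n+1} = y_n + (h/6)·(k1 + 2k2 + 2k3 + k4).
t=1.000000, y=1.600000:
  k1 = f(1.000000, 1.600000) = 0.206400
  k2 = f(1.255000, 1.652632) = 0.408330
  k3 = f(1.255000, 1.704124) = 0.354748
  k4 = f(1.510000, 1.780921) = 0.526779
  y ← 1.600000 + (0.51/6)·(k1 + 2k2 + 2k3 + k4) = 1.792043
y(1.51) ≈ 1.7920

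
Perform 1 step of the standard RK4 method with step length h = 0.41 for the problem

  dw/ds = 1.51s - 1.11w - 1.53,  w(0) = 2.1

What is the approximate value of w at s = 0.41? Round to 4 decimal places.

0.9386

RK4: k1 = f(s_n, w_n); k2 = f(s_n + h/2, w_n + (h/2)·k1); k3 = f(s_n + h/2, w_n + (h/2)·k2); k4 = f(s_n + h, w_n + h·k3); w_{n+1} = w_n + (h/6)·(k1 + 2k2 + 2k3 + k4).
s=0.000000, w=2.100000:
  k1 = f(0.000000, 2.100000) = -3.861000
  k2 = f(0.205000, 1.308495) = -2.672879
  k3 = f(0.205000, 1.552060) = -2.943236
  k4 = f(0.410000, 0.893273) = -1.902433
  w ← 2.100000 + (0.41/6)·(k1 + 2k2 + 2k3 + k4) = 0.938630
w(0.41) ≈ 0.9386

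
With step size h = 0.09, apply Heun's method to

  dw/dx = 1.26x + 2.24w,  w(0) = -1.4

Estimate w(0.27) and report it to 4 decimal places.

-2.4991

Heun: k1 = f(x_n, w_n); k2 = f(x_n + h, w_n + h·k1); w_{n+1} = w_n + (h/2)·(k1 + k2).
x=0.000000, w=-1.400000:
  k1 = f(0.000000, -1.400000) = -3.136000
  k2 = f(0.090000, -1.682240) = -3.654818
  w ← -1.400000 + (0.09/2)·(-3.136000 + (-3.654818)) = -1.705587
x=0.090000, w=-1.705587:
  k1 = f(0.090000, -1.705587) = -3.707114
  k2 = f(0.180000, -2.039227) = -4.341069
  w ← -1.705587 + (0.09/2)·(-3.707114 + (-4.341069)) = -2.067755
x=0.180000, w=-2.067755:
  k1 = f(0.180000, -2.067755) = -4.404971
  k2 = f(0.270000, -2.464202) = -5.179613
  w ← -2.067755 + (0.09/2)·(-4.404971 + (-5.179613)) = -2.499061
w(0.27) ≈ -2.4991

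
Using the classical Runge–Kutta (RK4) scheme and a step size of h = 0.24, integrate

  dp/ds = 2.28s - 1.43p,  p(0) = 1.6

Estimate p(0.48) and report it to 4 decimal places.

RK4: k1 = f(s_n, p_n); k2 = f(s_n + h/2, p_n + (h/2)·k1); k3 = f(s_n + h/2, p_n + (h/2)·k2); k4 = f(s_n + h, p_n + h·k3); p_{n+1} = p_n + (h/6)·(k1 + 2k2 + 2k3 + k4).
s=0.000000, p=1.600000:
  k1 = f(0.000000, 1.600000) = -2.288000
  k2 = f(0.120000, 1.325440) = -1.621779
  k3 = f(0.120000, 1.405386) = -1.736103
  k4 = f(0.240000, 1.183335) = -1.144970
  p ← 1.600000 + (0.24/6)·(k1 + 2k2 + 2k3 + k4) = 1.194051
s=0.240000, p=1.194051:
  k1 = f(0.240000, 1.194051) = -1.160292
  k2 = f(0.360000, 1.054816) = -0.687586
  k3 = f(0.360000, 1.111540) = -0.768703
  k4 = f(0.480000, 1.009562) = -0.349274
  p ← 1.194051 + (0.24/6)·(k1 + 2k2 + 2k3 + k4) = 1.017165
p(0.48) ≈ 1.0172

1.0172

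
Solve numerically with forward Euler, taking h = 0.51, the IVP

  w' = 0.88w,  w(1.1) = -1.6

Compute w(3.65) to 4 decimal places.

-10.2132

Euler: w_{n+1} = w_n + h·f(t_n, w_n).
t=1.100000, w=-1.600000: f=-1.408000 → w ← -1.600000 + 0.51·(-1.408000) = -2.318080
t=1.610000, w=-2.318080: f=-2.039910 → w ← -2.318080 + 0.51·(-2.039910) = -3.358434
t=2.120000, w=-3.358434: f=-2.955422 → w ← -3.358434 + 0.51·(-2.955422) = -4.865700
t=2.630000, w=-4.865700: f=-4.281816 → w ← -4.865700 + 0.51·(-4.281816) = -7.049426
t=3.140000, w=-7.049426: f=-6.203495 → w ← -7.049426 + 0.51·(-6.203495) = -10.213208
w(3.65) ≈ -10.2132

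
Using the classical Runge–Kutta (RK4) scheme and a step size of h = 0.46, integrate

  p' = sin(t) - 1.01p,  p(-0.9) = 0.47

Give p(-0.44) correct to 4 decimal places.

RK4: k1 = f(t_n, p_n); k2 = f(t_n + h/2, p_n + (h/2)·k1); k3 = f(t_n + h/2, p_n + (h/2)·k2); k4 = f(t_n + h, p_n + h·k3); p_{n+1} = p_n + (h/6)·(k1 + 2k2 + 2k3 + k4).
t=-0.900000, p=0.470000:
  k1 = f(-0.900000, 0.470000) = -1.258027
  k2 = f(-0.670000, 0.180654) = -0.803446
  k3 = f(-0.670000, 0.285207) = -0.909045
  k4 = f(-0.440000, 0.051839) = -0.478297
  p ← 0.470000 + (0.46/6)·(k1 + 2k2 + 2k3 + k4) = 0.074300
p(-0.44) ≈ 0.0743

0.0743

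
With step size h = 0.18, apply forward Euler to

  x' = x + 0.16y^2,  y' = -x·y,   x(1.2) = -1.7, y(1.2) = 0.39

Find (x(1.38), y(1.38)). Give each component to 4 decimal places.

-2.0016, 0.5093

Euler on (x,y): x_{n+1} = x_n + h·x', y_{n+1} = y_n + h·y'.
1.200000: (-1.700000, 0.390000); f=(-1.675664, 0.663000) → (-2.001620, 0.509340)
(x(1.38), y(1.38)) ≈ (-2.0016, 0.5093)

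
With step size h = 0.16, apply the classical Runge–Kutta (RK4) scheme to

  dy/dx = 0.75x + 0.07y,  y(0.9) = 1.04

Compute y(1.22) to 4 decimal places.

1.3207

RK4: k1 = f(x_n, y_n); k2 = f(x_n + h/2, y_n + (h/2)·k1); k3 = f(x_n + h/2, y_n + (h/2)·k2); k4 = f(x_n + h, y_n + h·k3); y_{n+1} = y_n + (h/6)·(k1 + 2k2 + 2k3 + k4).
x=0.900000, y=1.040000:
  k1 = f(0.900000, 1.040000) = 0.747800
  k2 = f(0.980000, 1.099824) = 0.811988
  k3 = f(0.980000, 1.104959) = 0.812347
  k4 = f(1.060000, 1.169976) = 0.876898
  y ← 1.040000 + (0.16/6)·(k1 + 2k2 + 2k3 + k4) = 1.169956
x=1.060000, y=1.169956:
  k1 = f(1.060000, 1.169956) = 0.876897
  k2 = f(1.140000, 1.240108) = 0.941808
  k3 = f(1.140000, 1.245301) = 0.942171
  k4 = f(1.220000, 1.320704) = 1.007449
  y ← 1.169956 + (0.16/6)·(k1 + 2k2 + 2k3 + k4) = 1.320685
y(1.22) ≈ 1.3207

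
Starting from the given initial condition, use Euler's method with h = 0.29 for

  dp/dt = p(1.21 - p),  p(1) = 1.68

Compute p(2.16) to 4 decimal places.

1.2631

Euler: p_{n+1} = p_n + h·f(t_n, p_n).
t=1.000000, p=1.680000: f=-0.789600 → p ← 1.680000 + 0.29·(-0.789600) = 1.451016
t=1.290000, p=1.451016: f=-0.349718 → p ← 1.451016 + 0.29·(-0.349718) = 1.349598
t=1.580000, p=1.349598: f=-0.188401 → p ← 1.349598 + 0.29·(-0.188401) = 1.294962
t=1.870000, p=1.294962: f=-0.110022 → p ← 1.294962 + 0.29·(-0.110022) = 1.263055
p(2.16) ≈ 1.2631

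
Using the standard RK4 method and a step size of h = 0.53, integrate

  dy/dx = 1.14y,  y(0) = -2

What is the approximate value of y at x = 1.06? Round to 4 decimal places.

RK4: k1 = f(x_n, y_n); k2 = f(x_n + h/2, y_n + (h/2)·k1); k3 = f(x_n + h/2, y_n + (h/2)·k2); k4 = f(x_n + h, y_n + h·k3); y_{n+1} = y_n + (h/6)·(k1 + 2k2 + 2k3 + k4).
x=0.000000, y=-2.000000:
  k1 = f(0.000000, -2.000000) = -2.280000
  k2 = f(0.265000, -2.604200) = -2.968788
  k3 = f(0.265000, -2.786729) = -3.176871
  k4 = f(0.530000, -3.683742) = -4.199465
  y ← -2.000000 + (0.53/6)·(k1 + 2k2 + 2k3 + k4) = -3.658086
x=0.530000, y=-3.658086:
  k1 = f(0.530000, -3.658086) = -4.170218
  k2 = f(0.795000, -4.763194) = -5.430041
  k3 = f(0.795000, -5.097047) = -5.810633
  k4 = f(1.060000, -6.737721) = -7.681002
  y ← -3.658086 + (0.53/6)·(k1 + 2k2 + 2k3 + k4) = -6.690796
y(1.06) ≈ -6.6908

-6.6908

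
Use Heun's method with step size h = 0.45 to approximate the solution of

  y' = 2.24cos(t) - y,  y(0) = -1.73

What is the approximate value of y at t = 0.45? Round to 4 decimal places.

-0.3956

Heun: k1 = f(t_n, y_n); k2 = f(t_n + h, y_n + h·k1); y_{n+1} = y_n + (h/2)·(k1 + k2).
t=0.000000, y=-1.730000:
  k1 = f(0.000000, -1.730000) = 3.970000
  k2 = f(0.450000, 0.056500) = 1.960502
  y ← -1.730000 + (0.45/2)·(3.970000 + 1.960502) = -0.395637
y(0.45) ≈ -0.3956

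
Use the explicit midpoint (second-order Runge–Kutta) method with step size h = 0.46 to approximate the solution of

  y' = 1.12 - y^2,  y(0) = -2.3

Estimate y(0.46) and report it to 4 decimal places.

Midpoint: k1 = f(s_n, y_n); k2 = f(s_n + h/2, y_n + (h/2)·k1); y_{n+1} = y_n + h·k2.
s=0.000000, y=-2.300000:
  k1 = f(0.000000, -2.300000) = -4.170000
  k2 = f(0.230000, -3.259100) = -9.501733
  y ← -2.300000 + 0.46·(-9.501733) = -6.670797
y(0.46) ≈ -6.6708

-6.6708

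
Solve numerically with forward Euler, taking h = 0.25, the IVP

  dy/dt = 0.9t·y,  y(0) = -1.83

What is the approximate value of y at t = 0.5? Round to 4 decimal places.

-1.9329

Euler: y_{n+1} = y_n + h·f(t_n, y_n).
t=0.000000, y=-1.830000: f=0.000000 → y ← -1.830000 + 0.25·0.000000 = -1.830000
t=0.250000, y=-1.830000: f=-0.411750 → y ← -1.830000 + 0.25·(-0.411750) = -1.932937
y(0.5) ≈ -1.9329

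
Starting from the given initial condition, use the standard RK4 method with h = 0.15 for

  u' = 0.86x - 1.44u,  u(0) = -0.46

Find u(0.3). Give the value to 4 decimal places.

-0.2650

RK4: k1 = f(x_n, u_n); k2 = f(x_n + h/2, u_n + (h/2)·k1); k3 = f(x_n + h/2, u_n + (h/2)·k2); k4 = f(x_n + h, u_n + h·k3); u_{n+1} = u_n + (h/6)·(k1 + 2k2 + 2k3 + k4).
x=0.000000, u=-0.460000:
  k1 = f(0.000000, -0.460000) = 0.662400
  k2 = f(0.075000, -0.410320) = 0.655361
  k3 = f(0.075000, -0.410848) = 0.656121
  k4 = f(0.150000, -0.361582) = 0.649678
  u ← -0.460000 + (0.15/6)·(k1 + 2k2 + 2k3 + k4) = -0.361624
x=0.150000, u=-0.361624:
  k1 = f(0.150000, -0.361624) = 0.649739
  k2 = f(0.225000, -0.312894) = 0.644067
  k3 = f(0.225000, -0.313319) = 0.644679
  k4 = f(0.300000, -0.264922) = 0.639488
  u ← -0.361624 + (0.15/6)·(k1 + 2k2 + 2k3 + k4) = -0.264956
u(0.3) ≈ -0.2650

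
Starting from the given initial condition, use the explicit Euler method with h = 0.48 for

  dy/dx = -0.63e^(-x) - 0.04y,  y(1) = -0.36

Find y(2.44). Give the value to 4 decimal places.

Euler: y_{n+1} = y_n + h·f(x_n, y_n).
x=1.000000, y=-0.360000: f=-0.217364 → y ← -0.360000 + 0.48·(-0.217364) = -0.464335
x=1.480000, y=-0.464335: f=-0.124838 → y ← -0.464335 + 0.48·(-0.124838) = -0.524257
x=1.960000, y=-0.524257: f=-0.067771 → y ← -0.524257 + 0.48·(-0.067771) = -0.556787
y(2.44) ≈ -0.5568

-0.5568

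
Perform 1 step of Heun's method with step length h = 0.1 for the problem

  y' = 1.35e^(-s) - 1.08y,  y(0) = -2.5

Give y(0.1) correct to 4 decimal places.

Heun: k1 = f(s_n, y_n); k2 = f(s_n + h, y_n + h·k1); y_{n+1} = y_n + (h/2)·(k1 + k2).
s=0.000000, y=-2.500000:
  k1 = f(0.000000, -2.500000) = 4.050000
  k2 = f(0.100000, -2.095000) = 3.484131
  y ← -2.500000 + (0.1/2)·(4.050000 + 3.484131) = -2.123293
y(0.1) ≈ -2.1233

-2.1233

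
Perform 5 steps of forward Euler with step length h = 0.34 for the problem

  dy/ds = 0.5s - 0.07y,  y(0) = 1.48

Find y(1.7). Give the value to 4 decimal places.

Euler: y_{n+1} = y_n + h·f(s_n, y_n).
s=0.000000, y=1.480000: f=-0.103600 → y ← 1.480000 + 0.34·(-0.103600) = 1.444776
s=0.340000, y=1.444776: f=0.068866 → y ← 1.444776 + 0.34·0.068866 = 1.468190
s=0.680000, y=1.468190: f=0.237227 → y ← 1.468190 + 0.34·0.237227 = 1.548847
s=1.020000, y=1.548847: f=0.401581 → y ← 1.548847 + 0.34·0.401581 = 1.685385
s=1.360000, y=1.685385: f=0.562023 → y ← 1.685385 + 0.34·0.562023 = 1.876473
y(1.7) ≈ 1.8765

1.8765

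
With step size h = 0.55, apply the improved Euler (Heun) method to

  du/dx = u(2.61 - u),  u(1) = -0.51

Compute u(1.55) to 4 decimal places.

Heun: k1 = f(x_n, u_n); k2 = f(x_n + h, u_n + h·k1); u_{n+1} = u_n + (h/2)·(k1 + k2).
x=1.000000, u=-0.510000:
  k1 = f(1.000000, -0.510000) = -1.591200
  k2 = f(1.550000, -1.385160) = -5.533936
  u ← -0.510000 + (0.55/2)·(-1.591200 + (-5.533936)) = -2.469412
u(1.55) ≈ -2.4694

-2.4694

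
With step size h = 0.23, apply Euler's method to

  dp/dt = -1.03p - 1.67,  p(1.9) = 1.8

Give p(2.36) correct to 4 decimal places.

Euler: p_{n+1} = p_n + h·f(t_n, p_n).
t=1.900000, p=1.800000: f=-3.524000 → p ← 1.800000 + 0.23·(-3.524000) = 0.989480
t=2.130000, p=0.989480: f=-2.689164 → p ← 0.989480 + 0.23·(-2.689164) = 0.370972
p(2.36) ≈ 0.3710

0.3710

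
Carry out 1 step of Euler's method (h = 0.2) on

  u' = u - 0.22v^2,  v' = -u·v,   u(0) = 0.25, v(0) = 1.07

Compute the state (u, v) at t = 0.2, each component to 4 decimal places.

0.2496, 1.0165

Euler on (u,v): u_{n+1} = u_n + h·u', v_{n+1} = v_n + h·v'.
0.000000: (0.250000, 1.070000); f=(-0.001878, -0.267500) → (0.249624, 1.016500)
(u(0.2), v(0.2)) ≈ (0.2496, 1.0165)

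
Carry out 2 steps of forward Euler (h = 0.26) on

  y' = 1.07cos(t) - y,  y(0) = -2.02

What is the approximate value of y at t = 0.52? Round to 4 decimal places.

-0.6314

Euler: y_{n+1} = y_n + h·f(t_n, y_n).
t=0.000000, y=-2.020000: f=3.090000 → y ← -2.020000 + 0.26·3.090000 = -1.216600
t=0.260000, y=-1.216600: f=2.250637 → y ← -1.216600 + 0.26·2.250637 = -0.631434
y(0.52) ≈ -0.6314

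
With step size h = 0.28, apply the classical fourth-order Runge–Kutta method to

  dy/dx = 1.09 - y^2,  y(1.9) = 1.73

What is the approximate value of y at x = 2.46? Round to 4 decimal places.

RK4: k1 = f(x_n, y_n); k2 = f(x_n + h/2, y_n + (h/2)·k1); k3 = f(x_n + h/2, y_n + (h/2)·k2); k4 = f(x_n + h, y_n + h·k3); y_{n+1} = y_n + (h/6)·(k1 + 2k2 + 2k3 + k4).
x=1.900000, y=1.730000:
  k1 = f(1.900000, 1.730000) = -1.902900
  k2 = f(2.040000, 1.463594) = -1.052107
  k3 = f(2.040000, 1.582705) = -1.414955
  k4 = f(2.180000, 1.333813) = -0.689056
  y ← 1.730000 + (0.28/6)·(k1 + 2k2 + 2k3 + k4) = 1.378783
x=2.180000, y=1.378783:
  k1 = f(2.180000, 1.378783) = -0.811042
  k2 = f(2.320000, 1.265237) = -0.510825
  k3 = f(2.320000, 1.307267) = -0.618948
  k4 = f(2.460000, 1.205477) = -0.363176
  y ← 1.378783 + (0.28/6)·(k1 + 2k2 + 2k3 + k4) = 1.218541
y(2.46) ≈ 1.2185

1.2185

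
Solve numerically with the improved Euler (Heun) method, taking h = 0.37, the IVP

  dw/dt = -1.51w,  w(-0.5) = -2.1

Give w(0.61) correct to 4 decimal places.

Heun: k1 = f(t_n, w_n); k2 = f(t_n + h, w_n + h·k1); w_{n+1} = w_n + (h/2)·(k1 + k2).
t=-0.500000, w=-2.100000:
  k1 = f(-0.500000, -2.100000) = 3.171000
  k2 = f(-0.130000, -0.926730) = 1.399362
  w ← -2.100000 + (0.37/2)·(3.171000 + 1.399362) = -1.254483
t=-0.130000, w=-1.254483:
  k1 = f(-0.130000, -1.254483) = 1.894269
  k2 = f(0.240000, -0.553603) = 0.835941
  w ← -1.254483 + (0.37/2)·(1.894269 + 0.835941) = -0.749394
t=0.240000, w=-0.749394:
  k1 = f(0.240000, -0.749394) = 1.131585
  k2 = f(0.610000, -0.330708) = 0.499368
  w ← -0.749394 + (0.37/2)·(1.131585 + 0.499368) = -0.447668
w(0.61) ≈ -0.4477

-0.4477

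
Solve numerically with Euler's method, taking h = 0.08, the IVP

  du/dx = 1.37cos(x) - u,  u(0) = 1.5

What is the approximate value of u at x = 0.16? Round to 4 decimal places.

Euler: u_{n+1} = u_n + h·f(x_n, u_n).
x=0.000000, u=1.500000: f=-0.130000 → u ← 1.500000 + 0.08·(-0.130000) = 1.489600
x=0.080000, u=1.489600: f=-0.123982 → u ← 1.489600 + 0.08·(-0.123982) = 1.479681
u(0.16) ≈ 1.4797

1.4797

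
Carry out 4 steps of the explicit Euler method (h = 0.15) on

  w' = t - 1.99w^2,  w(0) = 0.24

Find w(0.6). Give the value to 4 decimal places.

Euler: w_{n+1} = w_n + h·f(t_n, w_n).
t=0.000000, w=0.240000: f=-0.114624 → w ← 0.240000 + 0.15·(-0.114624) = 0.222806
t=0.150000, w=0.222806: f=0.051211 → w ← 0.222806 + 0.15·0.051211 = 0.230488
t=0.300000, w=0.230488: f=0.194282 → w ← 0.230488 + 0.15·0.194282 = 0.259630
t=0.450000, w=0.259630: f=0.315858 → w ← 0.259630 + 0.15·0.315858 = 0.307009
w(0.6) ≈ 0.3070

0.3070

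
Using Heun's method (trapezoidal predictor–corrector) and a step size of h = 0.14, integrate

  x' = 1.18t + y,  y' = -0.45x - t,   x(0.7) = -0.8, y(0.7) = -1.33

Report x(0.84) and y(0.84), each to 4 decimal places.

Heun on (x,y): k1 = f(t_n, state_n); k2 = f(t_n + h, state_n + h·k1); state_{n+1} = state_n + (h/2)·(k1 + k2).
0.700000: (-0.800000, -1.330000)
  k1 = (-0.504000, -0.340000)
  predictor → (-0.870560, -1.377600)
  k2 = (-0.386400, -0.448248)
  → (-0.862328, -1.385177)
(x(0.84), y(0.84)) ≈ (-0.8623, -1.3852)

-0.8623, -1.3852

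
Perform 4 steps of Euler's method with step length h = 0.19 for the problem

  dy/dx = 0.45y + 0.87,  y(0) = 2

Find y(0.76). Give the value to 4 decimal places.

Euler: y_{n+1} = y_n + h·f(x_n, y_n).
x=0.000000, y=2.000000: f=1.770000 → y ← 2.000000 + 0.19·1.770000 = 2.336300
x=0.190000, y=2.336300: f=1.921335 → y ← 2.336300 + 0.19·1.921335 = 2.701354
x=0.380000, y=2.701354: f=2.085609 → y ← 2.701354 + 0.19·2.085609 = 3.097619
x=0.570000, y=3.097619: f=2.263929 → y ← 3.097619 + 0.19·2.263929 = 3.527766
y(0.76) ≈ 3.5278

3.5278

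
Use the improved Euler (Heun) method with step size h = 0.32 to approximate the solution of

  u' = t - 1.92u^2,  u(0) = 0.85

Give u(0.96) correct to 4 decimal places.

Heun: k1 = f(t_n, u_n); k2 = f(t_n + h, u_n + h·k1); u_{n+1} = u_n + (h/2)·(k1 + k2).
t=0.000000, u=0.850000:
  k1 = f(0.000000, 0.850000) = -1.387200
  k2 = f(0.320000, 0.406096) = 0.003365
  u ← 0.850000 + (0.32/2)·(-1.387200 + 0.003365) = 0.628586
t=0.320000, u=0.628586:
  k1 = f(0.320000, 0.628586) = -0.438632
  k2 = f(0.640000, 0.488224) = 0.182343
  u ← 0.628586 + (0.32/2)·(-0.438632 + 0.182343) = 0.587580
t=0.640000, u=0.587580:
  k1 = f(0.640000, 0.587580) = -0.022881
  k2 = f(0.960000, 0.580258) = 0.313537
  u ← 0.587580 + (0.32/2)·(-0.022881 + 0.313537) = 0.634085
u(0.96) ≈ 0.6341

0.6341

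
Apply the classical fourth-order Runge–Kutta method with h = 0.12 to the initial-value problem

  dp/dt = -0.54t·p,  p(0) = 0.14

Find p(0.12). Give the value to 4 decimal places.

0.1395

RK4: k1 = f(t_n, p_n); k2 = f(t_n + h/2, p_n + (h/2)·k1); k3 = f(t_n + h/2, p_n + (h/2)·k2); k4 = f(t_n + h, p_n + h·k3); p_{n+1} = p_n + (h/6)·(k1 + 2k2 + 2k3 + k4).
t=0.000000, p=0.140000:
  k1 = f(0.000000, 0.140000) = 0.000000
  k2 = f(0.060000, 0.140000) = -0.004536
  k3 = f(0.060000, 0.139728) = -0.004527
  k4 = f(0.120000, 0.139457) = -0.009037
  p ← 0.140000 + (0.12/6)·(k1 + 2k2 + 2k3 + k4) = 0.139457
p(0.12) ≈ 0.1395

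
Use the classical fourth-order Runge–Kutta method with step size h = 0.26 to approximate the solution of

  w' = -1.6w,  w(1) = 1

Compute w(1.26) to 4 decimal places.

0.6598

RK4: k1 = f(x_n, w_n); k2 = f(x_n + h/2, w_n + (h/2)·k1); k3 = f(x_n + h/2, w_n + (h/2)·k2); k4 = f(x_n + h, w_n + h·k3); w_{n+1} = w_n + (h/6)·(k1 + 2k2 + 2k3 + k4).
x=1.000000, w=1.000000:
  k1 = f(1.000000, 1.000000) = -1.600000
  k2 = f(1.130000, 0.792000) = -1.267200
  k3 = f(1.130000, 0.835264) = -1.336422
  k4 = f(1.260000, 0.652530) = -1.044048
  w ← 1.000000 + (0.26/6)·(k1 + 2k2 + 2k3 + k4) = 0.659777
w(1.26) ≈ 0.6598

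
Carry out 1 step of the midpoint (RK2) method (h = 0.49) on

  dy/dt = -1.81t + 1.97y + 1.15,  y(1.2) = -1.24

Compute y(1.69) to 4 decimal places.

Midpoint: k1 = f(t_n, y_n); k2 = f(t_n + h/2, y_n + (h/2)·k1); y_{n+1} = y_n + h·k2.
t=1.200000, y=-1.240000:
  k1 = f(1.200000, -1.240000) = -3.464800
  k2 = f(1.445000, -2.088876) = -5.580536
  y ← -1.240000 + 0.49·(-5.580536) = -3.974463
y(1.69) ≈ -3.9745

-3.9745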